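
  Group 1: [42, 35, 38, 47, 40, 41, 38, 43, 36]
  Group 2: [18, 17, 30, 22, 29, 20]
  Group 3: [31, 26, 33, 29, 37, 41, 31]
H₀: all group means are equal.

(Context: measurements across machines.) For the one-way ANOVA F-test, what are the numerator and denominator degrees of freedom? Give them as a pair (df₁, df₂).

k = 3 groups, N = 22 total
df = (k−1, N−k) = (3−1, 22−3) = (2, 19)

degrees of freedom = [2, 19]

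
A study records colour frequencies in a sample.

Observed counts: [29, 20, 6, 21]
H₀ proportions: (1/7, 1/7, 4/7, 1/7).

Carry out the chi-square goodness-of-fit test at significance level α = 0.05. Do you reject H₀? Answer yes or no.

reject H₀: yes

n = 76; E_i = n·p_i = [10.86, 10.86, 43.43, 10.86]
χ² = (29−10.86)²/10.86 + (20−10.86)²/10.86 + (6−43.43)²/43.43 + (21−10.86)²/10.86 = 79.7500
df = 3
p-value (upper-tail) = 0.00000
At α=0.05: p < α → reject H₀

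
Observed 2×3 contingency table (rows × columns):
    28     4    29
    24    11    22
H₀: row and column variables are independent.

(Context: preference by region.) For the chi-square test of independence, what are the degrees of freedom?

df = (r−1)(c−1) = (2−1)·(3−1) = 2

degrees of freedom = 2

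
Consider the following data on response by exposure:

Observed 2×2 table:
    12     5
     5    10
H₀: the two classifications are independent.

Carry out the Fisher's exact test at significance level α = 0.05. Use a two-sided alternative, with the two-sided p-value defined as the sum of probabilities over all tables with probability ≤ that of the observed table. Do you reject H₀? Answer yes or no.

reject H₀: no

Margins: r₁=17, r₂=15, c₁=17, c₂=15, n=32
p_obs = C(17,12)·C(15,5)/C(32,17); sum pmf over tables with pmf ≤ p_obs
p-value (two-sided) = 0.07446
At α=0.05: p ≥ α → fail to reject H₀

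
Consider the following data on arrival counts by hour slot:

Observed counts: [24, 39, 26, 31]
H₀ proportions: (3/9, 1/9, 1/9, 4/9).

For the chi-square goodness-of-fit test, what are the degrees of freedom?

df = k − 1 = 4 − 1 = 3

degrees of freedom = 3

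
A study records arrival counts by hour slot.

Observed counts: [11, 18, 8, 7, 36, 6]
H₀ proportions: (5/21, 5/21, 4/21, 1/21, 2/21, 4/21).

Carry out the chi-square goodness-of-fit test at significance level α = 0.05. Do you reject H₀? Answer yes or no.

reject H₀: yes

n = 86; E_i = n·p_i = [20.48, 20.48, 16.38, 4.10, 8.19, 16.38]
χ² = (11−20.48)²/20.48 + (18−20.48)²/20.48 + (8−16.38)²/16.38 + (7−4.10)²/4.10 + (36−8.19)²/8.19 + (6−16.38)²/16.38 = 112.0349
df = 5
p-value (upper-tail) = 0.00000
At α=0.05: p < α → reject H₀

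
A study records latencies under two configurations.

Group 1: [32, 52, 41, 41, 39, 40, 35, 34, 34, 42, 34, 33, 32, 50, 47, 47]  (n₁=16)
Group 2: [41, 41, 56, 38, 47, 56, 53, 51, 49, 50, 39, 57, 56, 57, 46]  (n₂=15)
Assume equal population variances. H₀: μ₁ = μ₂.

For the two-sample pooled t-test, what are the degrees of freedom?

degrees of freedom = 29

df = n₁ + n₂ − 2 = 16 + 15 − 2 = 29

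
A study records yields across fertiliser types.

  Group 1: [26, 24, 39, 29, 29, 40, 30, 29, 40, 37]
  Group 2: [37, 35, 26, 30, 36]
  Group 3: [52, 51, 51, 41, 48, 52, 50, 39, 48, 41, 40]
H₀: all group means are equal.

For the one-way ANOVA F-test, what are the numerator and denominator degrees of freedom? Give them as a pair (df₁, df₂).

k = 3 groups, N = 26 total
df = (k−1, N−k) = (3−1, 26−3) = (2, 23)

degrees of freedom = [2, 23]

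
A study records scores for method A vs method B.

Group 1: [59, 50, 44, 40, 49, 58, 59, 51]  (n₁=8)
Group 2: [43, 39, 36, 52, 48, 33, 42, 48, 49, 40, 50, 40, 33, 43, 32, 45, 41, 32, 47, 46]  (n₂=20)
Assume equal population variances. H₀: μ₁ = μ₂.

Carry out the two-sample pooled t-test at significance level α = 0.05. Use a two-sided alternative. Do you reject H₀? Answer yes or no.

x̄₁=51.250, s₁=7.086, n₁=8
x̄₂=41.950, s₂=6.295, n₂=20
s_p² = [7·7.086² + 19·6.295²]/26 = 42.4788
SE = √(s_p²·(1/8+1/20)) = 2.7265
t = (51.250−41.950)/2.7265 = 3.4110
df = 26
p-value (two-sided) = 0.00213
At α=0.05: p < α → reject H₀

reject H₀: yes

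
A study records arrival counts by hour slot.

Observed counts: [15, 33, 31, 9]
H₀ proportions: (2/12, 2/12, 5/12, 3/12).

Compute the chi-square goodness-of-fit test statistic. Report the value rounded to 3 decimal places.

n = 88; E_i = n·p_i = [14.67, 14.67, 36.67, 22.00]
χ² = (15−14.67)²/14.67 + (33−14.67)²/14.67 + (31−36.67)²/36.67 + (9−22.00)²/22.00 = 31.4818
df = 3

test statistic = 31.482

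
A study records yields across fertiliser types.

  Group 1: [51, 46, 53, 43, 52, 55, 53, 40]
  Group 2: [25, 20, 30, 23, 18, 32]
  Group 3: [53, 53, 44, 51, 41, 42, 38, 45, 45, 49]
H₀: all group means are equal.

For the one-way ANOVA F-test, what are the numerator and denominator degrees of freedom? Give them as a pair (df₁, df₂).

k = 3 groups, N = 24 total
df = (k−1, N−k) = (3−1, 24−3) = (2, 21)

degrees of freedom = [2, 21]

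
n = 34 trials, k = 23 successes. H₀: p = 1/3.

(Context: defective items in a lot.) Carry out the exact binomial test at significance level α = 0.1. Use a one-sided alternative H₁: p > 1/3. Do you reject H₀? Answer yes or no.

Exact binomial: n=34, k=23, p₀=1/3=0.3333
P(X≥23) from Σ C(n,i)·p₀^i·(1−p₀)^(n−i)
p-value (one-sided, H₁ greater) = 0.00005
At α=0.1: p < α → reject H₀

reject H₀: yes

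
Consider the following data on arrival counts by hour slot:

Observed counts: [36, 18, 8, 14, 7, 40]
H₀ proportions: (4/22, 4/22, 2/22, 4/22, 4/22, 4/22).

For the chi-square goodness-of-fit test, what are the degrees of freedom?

df = k − 1 = 6 − 1 = 5

degrees of freedom = 5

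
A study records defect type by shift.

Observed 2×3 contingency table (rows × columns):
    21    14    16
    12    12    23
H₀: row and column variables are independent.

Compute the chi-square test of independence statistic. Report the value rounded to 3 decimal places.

Row totals [51, 47], col totals [33, 26, 39], n=98
χ² = (21−17.17)²/17.17 + (14−13.53)²/13.53 + (16−20.30)²/20.30 + (12−15.83)²/15.83 + (12−12.47)²/12.47 + (23−18.70)²/18.70 = 3.7077
df = 2

test statistic = 3.708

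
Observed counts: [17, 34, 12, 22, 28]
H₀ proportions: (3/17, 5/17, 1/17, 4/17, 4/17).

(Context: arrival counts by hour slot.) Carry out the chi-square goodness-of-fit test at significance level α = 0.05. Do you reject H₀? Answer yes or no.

reject H₀: no

n = 113; E_i = n·p_i = [19.94, 33.24, 6.65, 26.59, 26.59]
χ² = (17−19.94)²/19.94 + (34−33.24)²/33.24 + (12−6.65)²/6.65 + (22−26.59)²/26.59 + (28−26.59)²/26.59 = 5.6289
df = 4
p-value (upper-tail) = 0.22863
At α=0.05: p ≥ α → fail to reject H₀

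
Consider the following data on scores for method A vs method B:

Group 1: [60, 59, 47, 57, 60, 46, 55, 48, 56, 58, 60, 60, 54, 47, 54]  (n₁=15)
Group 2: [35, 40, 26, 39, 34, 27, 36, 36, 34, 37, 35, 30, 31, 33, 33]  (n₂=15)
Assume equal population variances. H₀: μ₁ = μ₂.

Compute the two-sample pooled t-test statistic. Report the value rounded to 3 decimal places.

x̄₁=54.733, s₁=5.271, n₁=15
x̄₂=33.733, s₂=3.955, n₂=15
s_p² = [14·5.271² + 14·3.955²]/28 = 21.7095
SE = √(s_p²·(1/15+1/15)) = 1.7014
t = (54.733−33.733)/1.7014 = 12.3431
df = 28

test statistic = 12.343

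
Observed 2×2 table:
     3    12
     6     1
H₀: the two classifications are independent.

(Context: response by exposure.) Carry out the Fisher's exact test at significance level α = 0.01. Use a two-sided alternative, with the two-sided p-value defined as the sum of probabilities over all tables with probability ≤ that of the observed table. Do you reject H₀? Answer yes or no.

Margins: r₁=15, r₂=7, c₁=9, c₂=13, n=22
p_obs = C(15,3)·C(7,6)/C(22,9); sum pmf over tables with pmf ≤ p_obs
p-value (two-sided) = 0.00661
At α=0.01: p < α → reject H₀

reject H₀: yes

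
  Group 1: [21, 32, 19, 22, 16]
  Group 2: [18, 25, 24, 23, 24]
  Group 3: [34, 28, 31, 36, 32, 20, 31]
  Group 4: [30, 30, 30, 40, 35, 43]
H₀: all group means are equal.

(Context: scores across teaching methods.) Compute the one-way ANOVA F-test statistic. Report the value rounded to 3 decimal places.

test statistic = 7.809

Group means [22.00, 22.80, 30.29, 34.67], grand mean 28.000
SSB = Σnᵢ(x̄ᵢ−x̄)² = 618.438; SSW = ΣΣ(x−x̄ᵢ)² = 501.562
MSB = 618.438/3 = 206.1460; MSW = 501.562/19 = 26.3980
F = MSB/MSW = 7.8092
df = (3, 19)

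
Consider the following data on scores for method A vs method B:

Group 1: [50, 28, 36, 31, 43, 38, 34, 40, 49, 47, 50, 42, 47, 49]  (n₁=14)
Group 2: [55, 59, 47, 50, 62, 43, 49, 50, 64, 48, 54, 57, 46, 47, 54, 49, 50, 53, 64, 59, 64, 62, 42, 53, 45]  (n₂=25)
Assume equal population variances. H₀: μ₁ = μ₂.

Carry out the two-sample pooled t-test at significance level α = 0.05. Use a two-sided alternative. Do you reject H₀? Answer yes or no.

x̄₁=41.714, s₁=7.405, n₁=14
x̄₂=53.040, s₂=6.798, n₂=25
s_p² = [13·7.405² + 24·6.798²]/37 = 49.2383
SE = √(s_p²·(1/14+1/25)) = 2.3423
t = (41.714−53.040)/2.3423 = -4.8352
df = 37
p-value (two-sided) = 0.00002
At α=0.05: p < α → reject H₀

reject H₀: yes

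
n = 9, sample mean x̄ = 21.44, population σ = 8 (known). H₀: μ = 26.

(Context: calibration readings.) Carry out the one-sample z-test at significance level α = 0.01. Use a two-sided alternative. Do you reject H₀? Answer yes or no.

reject H₀: no

SE = σ/√n = 8/√9 = 2.6667
z = (x̄−μ₀)/SE = (21.44−26)/2.6667 = -1.7100
p-value (two-sided) = 0.08727
At α=0.01: p ≥ α → fail to reject H₀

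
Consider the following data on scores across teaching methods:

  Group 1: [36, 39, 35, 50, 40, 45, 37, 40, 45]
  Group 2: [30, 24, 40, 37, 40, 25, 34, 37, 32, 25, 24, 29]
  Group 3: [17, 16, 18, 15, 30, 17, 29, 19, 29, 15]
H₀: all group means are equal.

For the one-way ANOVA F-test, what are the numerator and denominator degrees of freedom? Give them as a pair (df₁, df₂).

degrees of freedom = [2, 28]

k = 3 groups, N = 31 total
df = (k−1, N−k) = (3−1, 31−3) = (2, 28)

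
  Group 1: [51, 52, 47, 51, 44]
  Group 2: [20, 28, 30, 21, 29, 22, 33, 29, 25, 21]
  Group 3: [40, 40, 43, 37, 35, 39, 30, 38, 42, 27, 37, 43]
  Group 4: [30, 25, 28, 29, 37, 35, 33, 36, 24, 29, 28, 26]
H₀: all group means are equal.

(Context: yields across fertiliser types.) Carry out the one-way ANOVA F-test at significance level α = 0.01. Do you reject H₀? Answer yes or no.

Group means [49.00, 25.80, 37.58, 30.00], grand mean 33.692
SSB = Σnᵢ(x̄ᵢ−x̄)² = 2139.791; SSW = ΣΣ(x−x̄ᵢ)² = 710.517
MSB = 2139.791/3 = 713.2637; MSW = 710.517/35 = 20.3005
F = MSB/MSW = 35.1353
df = (3, 35)
p-value (upper-tail) = 0.00000
At α=0.01: p < α → reject H₀

reject H₀: yes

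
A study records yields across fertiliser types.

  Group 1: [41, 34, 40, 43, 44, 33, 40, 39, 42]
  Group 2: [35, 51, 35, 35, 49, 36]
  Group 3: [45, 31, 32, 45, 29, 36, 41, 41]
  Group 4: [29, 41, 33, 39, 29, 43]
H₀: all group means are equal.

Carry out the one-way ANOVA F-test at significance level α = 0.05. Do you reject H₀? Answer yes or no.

reject H₀: no

Group means [39.56, 40.17, 37.50, 35.67], grand mean 38.310
SSB = Σnᵢ(x̄ᵢ−x̄)² = 81.818; SSW = ΣΣ(x−x̄ᵢ)² = 880.389
MSB = 81.818/3 = 27.2727; MSW = 880.389/25 = 35.2156
F = MSB/MSW = 0.7744
df = (3, 25)
p-value (upper-tail) = 0.51925
At α=0.05: p ≥ α → fail to reject H₀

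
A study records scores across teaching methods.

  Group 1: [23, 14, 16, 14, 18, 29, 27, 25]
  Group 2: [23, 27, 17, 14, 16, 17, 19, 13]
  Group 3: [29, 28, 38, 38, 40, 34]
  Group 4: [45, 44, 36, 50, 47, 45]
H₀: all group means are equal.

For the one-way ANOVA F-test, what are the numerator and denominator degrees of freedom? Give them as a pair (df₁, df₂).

degrees of freedom = [3, 24]

k = 4 groups, N = 28 total
df = (k−1, N−k) = (4−1, 28−4) = (3, 24)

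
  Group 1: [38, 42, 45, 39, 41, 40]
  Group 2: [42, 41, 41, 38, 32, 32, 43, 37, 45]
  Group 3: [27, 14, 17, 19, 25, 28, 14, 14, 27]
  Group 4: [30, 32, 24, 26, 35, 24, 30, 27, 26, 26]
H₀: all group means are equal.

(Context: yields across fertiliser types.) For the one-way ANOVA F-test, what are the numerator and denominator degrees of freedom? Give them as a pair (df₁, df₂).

degrees of freedom = [3, 30]

k = 4 groups, N = 34 total
df = (k−1, N−k) = (4−1, 34−4) = (3, 30)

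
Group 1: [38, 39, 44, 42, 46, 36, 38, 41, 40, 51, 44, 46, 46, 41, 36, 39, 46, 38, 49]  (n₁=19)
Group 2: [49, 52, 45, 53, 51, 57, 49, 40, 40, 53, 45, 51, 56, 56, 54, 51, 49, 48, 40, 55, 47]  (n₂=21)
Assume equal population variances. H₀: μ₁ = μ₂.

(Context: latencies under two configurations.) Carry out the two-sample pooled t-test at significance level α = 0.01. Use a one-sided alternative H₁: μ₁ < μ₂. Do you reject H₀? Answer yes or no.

reject H₀: yes

x̄₁=42.105, s₁=4.383, n₁=19
x̄₂=49.571, s₂=5.240, n₂=21
s_p² = [18·4.383² + 20·5.240²]/38 = 23.5509
SE = √(s_p²·(1/19+1/21)) = 1.5366
t = (42.105−49.571)/1.5366 = -4.8590
df = 38
p-value (one-sided, H₁ less) = 0.00001
At α=0.01: p < α → reject H₀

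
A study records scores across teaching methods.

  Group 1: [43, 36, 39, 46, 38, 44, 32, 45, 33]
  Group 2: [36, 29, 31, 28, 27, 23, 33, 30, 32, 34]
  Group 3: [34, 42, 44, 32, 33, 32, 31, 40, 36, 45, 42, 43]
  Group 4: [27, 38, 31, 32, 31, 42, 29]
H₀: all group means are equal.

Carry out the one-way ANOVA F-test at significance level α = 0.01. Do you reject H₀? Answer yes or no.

reject H₀: yes

Group means [39.56, 30.30, 37.83, 32.86], grand mean 35.342
SSB = Σnᵢ(x̄ᵢ−x̄)² = 531.707; SSW = ΣΣ(x−x̄ᵢ)² = 824.846
MSB = 531.707/3 = 177.2355; MSW = 824.846/34 = 24.2602
F = MSB/MSW = 7.3056
df = (3, 34)
p-value (upper-tail) = 0.00066
At α=0.01: p < α → reject H₀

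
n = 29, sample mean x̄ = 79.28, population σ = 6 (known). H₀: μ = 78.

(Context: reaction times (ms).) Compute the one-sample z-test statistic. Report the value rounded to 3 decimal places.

test statistic = 1.149

SE = σ/√n = 6/√29 = 1.1142
z = (x̄−μ₀)/SE = (79.28−78)/1.1142 = 1.1488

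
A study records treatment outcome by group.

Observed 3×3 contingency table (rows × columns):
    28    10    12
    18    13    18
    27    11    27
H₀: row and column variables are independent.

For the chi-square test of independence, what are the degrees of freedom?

df = (r−1)(c−1) = (3−1)·(3−1) = 4

degrees of freedom = 4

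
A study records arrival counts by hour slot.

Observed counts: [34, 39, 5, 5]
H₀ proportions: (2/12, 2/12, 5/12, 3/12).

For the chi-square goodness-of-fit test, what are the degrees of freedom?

degrees of freedom = 3

df = k − 1 = 4 − 1 = 3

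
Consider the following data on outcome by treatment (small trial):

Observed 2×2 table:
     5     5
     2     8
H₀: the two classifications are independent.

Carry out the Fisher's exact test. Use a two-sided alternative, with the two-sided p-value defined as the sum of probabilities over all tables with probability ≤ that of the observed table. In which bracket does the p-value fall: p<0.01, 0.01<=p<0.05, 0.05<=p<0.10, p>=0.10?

p-value bracket: p>=0.10

Margins: r₁=10, r₂=10, c₁=7, c₂=13, n=20
p_obs = C(10,5)·C(10,2)/C(20,7); sum pmf over tables with pmf ≤ p_obs
p-value (two-sided) = 0.34985
→ bracket: p>=0.10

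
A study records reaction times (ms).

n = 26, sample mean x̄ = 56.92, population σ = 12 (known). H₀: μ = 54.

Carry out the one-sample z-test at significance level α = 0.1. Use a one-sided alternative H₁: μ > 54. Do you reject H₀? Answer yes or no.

SE = σ/√n = 12/√26 = 2.3534
z = (x̄−μ₀)/SE = (56.92−54)/2.3534 = 1.2408
p-value (one-sided, H₁ greater) = 0.10735
At α=0.1: p ≥ α → fail to reject H₀

reject H₀: no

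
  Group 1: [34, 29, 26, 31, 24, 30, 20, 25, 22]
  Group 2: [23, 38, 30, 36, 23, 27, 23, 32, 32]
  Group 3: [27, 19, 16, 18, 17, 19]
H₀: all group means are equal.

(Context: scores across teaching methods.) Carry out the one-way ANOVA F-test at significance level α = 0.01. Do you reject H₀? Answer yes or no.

reject H₀: yes

Group means [26.78, 29.33, 19.33], grand mean 25.875
SSB = Σnᵢ(x̄ᵢ−x̄)² = 371.736; SSW = ΣΣ(x−x̄ᵢ)² = 502.889
MSB = 371.736/2 = 185.8681; MSW = 502.889/21 = 23.9471
F = MSB/MSW = 7.7616
df = (2, 21)
p-value (upper-tail) = 0.00299
At α=0.01: p < α → reject H₀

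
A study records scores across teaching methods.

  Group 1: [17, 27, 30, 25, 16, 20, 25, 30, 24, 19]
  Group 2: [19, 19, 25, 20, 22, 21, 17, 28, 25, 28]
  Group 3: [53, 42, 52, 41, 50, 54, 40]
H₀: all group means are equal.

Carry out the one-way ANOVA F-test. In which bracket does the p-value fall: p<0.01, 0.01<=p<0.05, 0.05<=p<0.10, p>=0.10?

Group means [23.30, 22.40, 47.43], grand mean 29.222
SSB = Σnᵢ(x̄ᵢ−x̄)² = 3136.452; SSW = ΣΣ(x−x̄ᵢ)² = 596.214
MSB = 3136.452/2 = 1568.2262; MSW = 596.214/24 = 24.8423
F = MSB/MSW = 63.1274
df = (2, 24)
p-value (upper-tail) = 0.00000
→ bracket: p<0.01

p-value bracket: p<0.01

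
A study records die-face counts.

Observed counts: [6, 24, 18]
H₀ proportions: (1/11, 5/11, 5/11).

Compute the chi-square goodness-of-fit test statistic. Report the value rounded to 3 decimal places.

test statistic = 1.500

n = 48; E_i = n·p_i = [4.36, 21.82, 21.82]
χ² = (6−4.36)²/4.36 + (24−21.82)²/21.82 + (18−21.82)²/21.82 = 1.5000
df = 2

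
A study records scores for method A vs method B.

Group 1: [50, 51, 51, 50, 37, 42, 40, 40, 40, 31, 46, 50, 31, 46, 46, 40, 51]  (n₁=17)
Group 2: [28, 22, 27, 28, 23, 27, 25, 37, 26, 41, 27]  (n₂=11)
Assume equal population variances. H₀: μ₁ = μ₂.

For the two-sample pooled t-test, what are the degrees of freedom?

degrees of freedom = 26

df = n₁ + n₂ − 2 = 17 + 11 − 2 = 26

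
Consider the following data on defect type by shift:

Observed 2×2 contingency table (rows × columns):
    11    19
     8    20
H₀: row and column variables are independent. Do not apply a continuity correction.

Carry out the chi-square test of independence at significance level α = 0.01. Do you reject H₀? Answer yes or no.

reject H₀: no

Row totals [30, 28], col totals [19, 39], n=58
χ² = (11−9.83)²/9.83 + (19−20.17)²/20.17 + (8−9.17)²/9.17 + (20−18.83)²/18.83 = 0.4309
df = 1
p-value (upper-tail) = 0.51156
At α=0.01: p ≥ α → fail to reject H₀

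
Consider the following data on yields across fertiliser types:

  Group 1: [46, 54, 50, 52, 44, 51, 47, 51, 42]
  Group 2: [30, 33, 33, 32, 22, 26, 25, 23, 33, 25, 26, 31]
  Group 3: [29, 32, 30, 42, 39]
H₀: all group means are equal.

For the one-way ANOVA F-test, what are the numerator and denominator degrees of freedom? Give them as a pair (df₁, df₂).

degrees of freedom = [2, 23]

k = 3 groups, N = 26 total
df = (k−1, N−k) = (3−1, 26−3) = (2, 23)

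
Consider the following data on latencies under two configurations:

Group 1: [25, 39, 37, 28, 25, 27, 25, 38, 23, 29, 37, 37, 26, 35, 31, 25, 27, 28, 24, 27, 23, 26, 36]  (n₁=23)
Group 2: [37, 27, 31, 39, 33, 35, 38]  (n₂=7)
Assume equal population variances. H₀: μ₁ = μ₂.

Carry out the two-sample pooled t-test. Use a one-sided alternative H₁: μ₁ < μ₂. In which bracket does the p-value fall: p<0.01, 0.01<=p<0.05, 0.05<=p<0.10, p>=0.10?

x̄₁=29.478, s₁=5.434, n₁=23
x̄₂=34.286, s₂=4.271, n₂=7
s_p² = [22·5.434² + 6·4.271²]/28 = 27.1131
SE = √(s_p²·(1/23+1/7)) = 2.2477
t = (29.478−34.286)/2.2477 = -2.1388
df = 28
p-value (one-sided, H₁ less) = 0.02066
→ bracket: 0.01<=p<0.05

p-value bracket: 0.01<=p<0.05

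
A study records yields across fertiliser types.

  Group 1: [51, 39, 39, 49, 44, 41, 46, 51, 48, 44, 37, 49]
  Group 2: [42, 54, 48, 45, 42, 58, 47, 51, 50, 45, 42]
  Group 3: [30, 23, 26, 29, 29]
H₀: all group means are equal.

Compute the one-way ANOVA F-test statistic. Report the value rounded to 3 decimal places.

Group means [44.83, 47.64, 27.40], grand mean 42.821
SSB = Σnᵢ(x̄ᵢ−x̄)² = 1492.695; SSW = ΣΣ(x−x̄ᵢ)² = 575.412
MSB = 1492.695/2 = 746.3475; MSW = 575.412/25 = 23.0165
F = MSB/MSW = 32.4267
df = (2, 25)

test statistic = 32.427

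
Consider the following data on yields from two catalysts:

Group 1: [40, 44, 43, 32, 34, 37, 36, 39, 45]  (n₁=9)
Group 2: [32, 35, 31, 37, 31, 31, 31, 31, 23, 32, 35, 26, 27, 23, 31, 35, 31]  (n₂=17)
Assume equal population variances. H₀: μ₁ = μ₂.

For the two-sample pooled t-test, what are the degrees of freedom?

degrees of freedom = 24

df = n₁ + n₂ − 2 = 9 + 17 − 2 = 24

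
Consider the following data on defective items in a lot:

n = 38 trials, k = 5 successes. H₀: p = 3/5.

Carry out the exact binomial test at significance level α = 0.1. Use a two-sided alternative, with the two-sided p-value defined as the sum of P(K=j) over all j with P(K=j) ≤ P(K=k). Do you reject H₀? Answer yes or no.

reject H₀: yes

Exact binomial: n=38, k=5, p₀=3/5=0.6000
P(X=j) = C(n,j)·p₀^j·(1−p₀)^(n−j); p = Σ P(X=j) over j with P(X=j) ≤ P(X=5)
p-value (two-sided) = 0.00000
At α=0.1: p < α → reject H₀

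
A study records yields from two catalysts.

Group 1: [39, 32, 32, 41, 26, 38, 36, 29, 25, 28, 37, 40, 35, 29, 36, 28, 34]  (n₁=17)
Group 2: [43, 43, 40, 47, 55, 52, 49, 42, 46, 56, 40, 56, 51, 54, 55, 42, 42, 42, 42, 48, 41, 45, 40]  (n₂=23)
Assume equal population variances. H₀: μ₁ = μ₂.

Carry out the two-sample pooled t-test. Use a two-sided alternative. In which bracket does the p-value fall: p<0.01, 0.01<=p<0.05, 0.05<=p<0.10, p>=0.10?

p-value bracket: p<0.01

x̄₁=33.235, s₁=5.056, n₁=17
x̄₂=46.565, s₂=5.743, n₂=23
s_p² = [16·5.056² + 22·5.743²]/38 = 29.8608
SE = √(s_p²·(1/17+1/23)) = 1.7478
t = (33.235−46.565)/1.7478 = -7.6267
df = 38
p-value (two-sided) = 0.00000
→ bracket: p<0.01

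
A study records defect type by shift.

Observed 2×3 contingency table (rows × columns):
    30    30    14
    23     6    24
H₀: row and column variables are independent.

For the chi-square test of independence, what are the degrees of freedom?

df = (r−1)(c−1) = (2−1)·(3−1) = 2

degrees of freedom = 2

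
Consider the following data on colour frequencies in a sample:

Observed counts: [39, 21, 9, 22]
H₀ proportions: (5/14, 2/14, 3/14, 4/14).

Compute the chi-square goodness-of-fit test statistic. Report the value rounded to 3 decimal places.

test statistic = 12.492

n = 91; E_i = n·p_i = [32.50, 13.00, 19.50, 26.00]
χ² = (39−32.50)²/32.50 + (21−13.00)²/13.00 + (9−19.50)²/19.50 + (22−26.00)²/26.00 = 12.4923
df = 3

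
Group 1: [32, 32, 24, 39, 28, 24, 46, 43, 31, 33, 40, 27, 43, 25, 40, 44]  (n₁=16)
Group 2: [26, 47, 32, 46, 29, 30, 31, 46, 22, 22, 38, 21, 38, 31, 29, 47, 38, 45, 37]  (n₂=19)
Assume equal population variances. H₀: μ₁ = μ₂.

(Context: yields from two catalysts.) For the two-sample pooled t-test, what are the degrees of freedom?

df = n₁ + n₂ − 2 = 16 + 19 − 2 = 33

degrees of freedom = 33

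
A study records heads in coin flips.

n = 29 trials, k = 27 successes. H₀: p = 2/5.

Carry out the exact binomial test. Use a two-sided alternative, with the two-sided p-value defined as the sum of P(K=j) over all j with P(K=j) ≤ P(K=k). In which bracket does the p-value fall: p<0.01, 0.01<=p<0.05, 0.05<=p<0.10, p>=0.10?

p-value bracket: p<0.01

Exact binomial: n=29, k=27, p₀=2/5=0.4000
P(X=j) = C(n,j)·p₀^j·(1−p₀)^(n−j); p = Σ P(X=j) over j with P(X=j) ≤ P(X=27)
p-value (two-sided) = 0.00000
→ bracket: p<0.01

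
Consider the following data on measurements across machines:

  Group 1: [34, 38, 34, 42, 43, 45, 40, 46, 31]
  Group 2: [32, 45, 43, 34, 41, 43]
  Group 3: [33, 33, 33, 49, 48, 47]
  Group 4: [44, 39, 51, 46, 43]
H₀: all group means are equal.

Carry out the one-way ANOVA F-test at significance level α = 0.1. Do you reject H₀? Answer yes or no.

Group means [39.22, 39.67, 40.50, 44.60], grand mean 40.654
SSB = Σnᵢ(x̄ᵢ−x̄)² = 102.296; SSW = ΣΣ(x−x̄ᵢ)² = 785.589
MSB = 102.296/3 = 34.0986; MSW = 785.589/22 = 35.7086
F = MSB/MSW = 0.9549
df = (3, 22)
p-value (upper-tail) = 0.43139
At α=0.1: p ≥ α → fail to reject H₀

reject H₀: no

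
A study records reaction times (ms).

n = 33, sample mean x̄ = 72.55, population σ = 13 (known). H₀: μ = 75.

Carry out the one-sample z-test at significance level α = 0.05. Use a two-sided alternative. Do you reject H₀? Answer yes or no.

reject H₀: no

SE = σ/√n = 13/√33 = 2.2630
z = (x̄−μ₀)/SE = (72.55−75)/2.2630 = -1.0826
p-value (two-sided) = 0.27897
At α=0.05: p ≥ α → fail to reject H₀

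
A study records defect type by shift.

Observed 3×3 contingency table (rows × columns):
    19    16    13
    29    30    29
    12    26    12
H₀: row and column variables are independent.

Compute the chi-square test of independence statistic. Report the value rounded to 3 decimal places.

test statistic = 5.959

Row totals [48, 88, 50], col totals [60, 72, 54], n=186
χ² = (19−15.48)²/15.48 + (16−18.58)²/18.58 + (13−13.94)²/13.94 + (29−28.39)²/28.39 + (30−34.06)²/34.06 + (29−25.55)²/25.55 + (12−16.13)²/16.13 + (26−19.35)²/19.35 + (12−14.52)²/14.52 = 5.9589
df = 4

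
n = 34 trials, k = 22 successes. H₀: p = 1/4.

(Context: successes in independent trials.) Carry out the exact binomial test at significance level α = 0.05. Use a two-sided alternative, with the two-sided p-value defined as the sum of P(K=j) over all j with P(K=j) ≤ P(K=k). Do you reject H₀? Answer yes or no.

Exact binomial: n=34, k=22, p₀=1/4=0.2500
P(X=j) = C(n,j)·p₀^j·(1−p₀)^(n−j); p = Σ P(X=j) over j with P(X=j) ≤ P(X=22)
p-value (two-sided) = 0.00000
At α=0.05: p < α → reject H₀

reject H₀: yes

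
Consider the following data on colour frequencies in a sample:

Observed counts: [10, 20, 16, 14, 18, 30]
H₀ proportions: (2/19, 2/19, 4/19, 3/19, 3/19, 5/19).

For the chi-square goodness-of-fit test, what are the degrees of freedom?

degrees of freedom = 5

df = k − 1 = 6 − 1 = 5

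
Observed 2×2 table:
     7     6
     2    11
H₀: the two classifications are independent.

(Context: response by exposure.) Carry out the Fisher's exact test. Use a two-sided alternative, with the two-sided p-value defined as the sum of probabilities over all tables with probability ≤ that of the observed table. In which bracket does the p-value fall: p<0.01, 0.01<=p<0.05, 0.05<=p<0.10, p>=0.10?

Margins: r₁=13, r₂=13, c₁=9, c₂=17, n=26
p_obs = C(13,7)·C(13,2)/C(26,9); sum pmf over tables with pmf ≤ p_obs
p-value (two-sided) = 0.09684
→ bracket: 0.05<=p<0.10

p-value bracket: 0.05<=p<0.10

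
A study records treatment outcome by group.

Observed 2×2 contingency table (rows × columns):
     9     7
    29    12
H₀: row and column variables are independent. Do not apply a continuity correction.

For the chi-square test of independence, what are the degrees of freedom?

df = (r−1)(c−1) = (2−1)·(2−1) = 1

degrees of freedom = 1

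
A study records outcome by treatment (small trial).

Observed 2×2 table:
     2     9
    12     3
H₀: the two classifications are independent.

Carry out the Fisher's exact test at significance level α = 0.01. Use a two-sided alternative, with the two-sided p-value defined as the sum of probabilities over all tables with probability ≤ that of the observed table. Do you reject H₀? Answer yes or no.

Margins: r₁=11, r₂=15, c₁=14, c₂=12, n=26
p_obs = C(11,2)·C(15,12)/C(26,14); sum pmf over tables with pmf ≤ p_obs
p-value (two-sided) = 0.00431
At α=0.01: p < α → reject H₀

reject H₀: yes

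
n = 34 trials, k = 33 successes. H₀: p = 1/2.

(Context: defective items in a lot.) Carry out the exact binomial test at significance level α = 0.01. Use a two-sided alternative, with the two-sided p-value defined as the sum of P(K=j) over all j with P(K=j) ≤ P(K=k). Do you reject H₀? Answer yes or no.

Exact binomial: n=34, k=33, p₀=1/2=0.5000
P(X=j) = C(n,j)·p₀^j·(1−p₀)^(n−j); p = Σ P(X=j) over j with P(X=j) ≤ P(X=33)
p-value (two-sided) = 0.00000
At α=0.01: p < α → reject H₀

reject H₀: yes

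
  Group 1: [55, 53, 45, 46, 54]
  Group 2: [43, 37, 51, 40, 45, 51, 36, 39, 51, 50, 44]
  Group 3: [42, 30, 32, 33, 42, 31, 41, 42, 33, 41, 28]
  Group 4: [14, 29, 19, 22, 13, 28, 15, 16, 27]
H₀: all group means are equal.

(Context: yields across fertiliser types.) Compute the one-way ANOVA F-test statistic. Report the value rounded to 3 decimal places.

Group means [50.60, 44.27, 35.91, 20.33], grand mean 36.611
SSB = Σnᵢ(x̄ᵢ−x̄)² = 4014.265; SSW = ΣΣ(x−x̄ᵢ)² = 1068.291
MSB = 4014.265/3 = 1338.0882; MSW = 1068.291/32 = 33.3841
F = MSB/MSW = 40.0816
df = (3, 32)

test statistic = 40.082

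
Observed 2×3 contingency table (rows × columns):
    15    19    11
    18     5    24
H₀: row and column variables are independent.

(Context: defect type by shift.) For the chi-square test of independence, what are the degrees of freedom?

degrees of freedom = 2

df = (r−1)(c−1) = (2−1)·(3−1) = 2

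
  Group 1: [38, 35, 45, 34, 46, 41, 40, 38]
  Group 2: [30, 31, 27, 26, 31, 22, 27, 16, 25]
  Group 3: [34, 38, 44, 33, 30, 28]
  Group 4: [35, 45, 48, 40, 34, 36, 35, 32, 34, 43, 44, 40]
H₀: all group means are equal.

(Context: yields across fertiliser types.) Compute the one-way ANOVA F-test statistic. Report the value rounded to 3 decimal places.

Group means [39.62, 26.11, 34.50, 38.83], grand mean 35.000
SSB = Σnᵢ(x̄ᵢ−x̄)² = 1060.069; SSW = ΣΣ(x−x̄ᵢ)² = 781.931
MSB = 1060.069/3 = 353.3565; MSW = 781.931/31 = 25.2236
F = MSB/MSW = 14.0090
df = (3, 31)

test statistic = 14.009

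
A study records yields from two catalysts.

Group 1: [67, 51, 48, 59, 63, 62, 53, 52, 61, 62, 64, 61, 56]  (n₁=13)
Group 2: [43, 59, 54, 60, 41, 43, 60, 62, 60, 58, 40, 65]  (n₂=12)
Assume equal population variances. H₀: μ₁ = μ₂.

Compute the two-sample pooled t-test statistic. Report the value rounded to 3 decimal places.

x̄₁=58.385, s₁=5.810, n₁=13
x̄₂=53.750, s₂=9.245, n₂=12
s_p² = [12·5.810² + 11·9.245²]/23 = 58.4925
SE = √(s_p²·(1/13+1/12)) = 3.0617
t = (58.385−53.750)/3.0617 = 1.5138
df = 23

test statistic = 1.514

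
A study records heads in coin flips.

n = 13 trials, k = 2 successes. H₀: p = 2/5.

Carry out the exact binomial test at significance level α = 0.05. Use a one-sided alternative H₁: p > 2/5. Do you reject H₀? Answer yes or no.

Exact binomial: n=13, k=2, p₀=2/5=0.4000
P(X≥2) from Σ C(n,i)·p₀^i·(1−p₀)^(n−i)
p-value (one-sided, H₁ greater) = 0.98737
At α=0.05: p ≥ α → fail to reject H₀

reject H₀: no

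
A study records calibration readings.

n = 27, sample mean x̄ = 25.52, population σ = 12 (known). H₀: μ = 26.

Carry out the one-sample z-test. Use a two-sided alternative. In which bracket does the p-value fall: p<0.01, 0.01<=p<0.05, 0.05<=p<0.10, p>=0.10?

p-value bracket: p>=0.10

SE = σ/√n = 12/√27 = 2.3094
z = (x̄−μ₀)/SE = (25.52−26)/2.3094 = -0.2078
p-value (two-sided) = 0.83535
→ bracket: p>=0.10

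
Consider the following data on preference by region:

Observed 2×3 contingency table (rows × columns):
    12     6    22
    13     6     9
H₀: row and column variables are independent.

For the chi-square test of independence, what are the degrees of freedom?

df = (r−1)(c−1) = (2−1)·(3−1) = 2

degrees of freedom = 2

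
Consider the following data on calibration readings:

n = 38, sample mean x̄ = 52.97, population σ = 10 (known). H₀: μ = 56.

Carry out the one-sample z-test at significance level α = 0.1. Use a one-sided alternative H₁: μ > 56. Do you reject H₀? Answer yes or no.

reject H₀: no

SE = σ/√n = 10/√38 = 1.6222
z = (x̄−μ₀)/SE = (52.97−56)/1.6222 = -1.8678
p-value (one-sided, H₁ greater) = 0.96911
At α=0.1: p ≥ α → fail to reject H₀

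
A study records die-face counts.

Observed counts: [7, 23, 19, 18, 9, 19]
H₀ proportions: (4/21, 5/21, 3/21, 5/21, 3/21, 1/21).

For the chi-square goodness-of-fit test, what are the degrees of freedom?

degrees of freedom = 5

df = k − 1 = 6 − 1 = 5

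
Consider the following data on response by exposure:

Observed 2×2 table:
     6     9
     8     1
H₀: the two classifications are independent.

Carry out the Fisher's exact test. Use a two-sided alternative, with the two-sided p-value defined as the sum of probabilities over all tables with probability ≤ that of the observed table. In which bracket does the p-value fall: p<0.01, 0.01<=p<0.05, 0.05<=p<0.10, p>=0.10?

p-value bracket: 0.01<=p<0.05

Margins: r₁=15, r₂=9, c₁=14, c₂=10, n=24
p_obs = C(15,6)·C(9,8)/C(24,14); sum pmf over tables with pmf ≤ p_obs
p-value (two-sided) = 0.03334
→ bracket: 0.01<=p<0.05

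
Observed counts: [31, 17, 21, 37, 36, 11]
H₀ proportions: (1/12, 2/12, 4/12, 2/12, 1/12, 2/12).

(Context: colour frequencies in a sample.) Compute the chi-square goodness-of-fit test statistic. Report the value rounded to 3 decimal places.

n = 153; E_i = n·p_i = [12.75, 25.50, 51.00, 25.50, 12.75, 25.50]
χ² = (31−12.75)²/12.75 + (17−25.50)²/25.50 + (21−51.00)²/51.00 + (37−25.50)²/25.50 + (36−12.75)²/12.75 + (11−25.50)²/25.50 = 102.4314
df = 5

test statistic = 102.431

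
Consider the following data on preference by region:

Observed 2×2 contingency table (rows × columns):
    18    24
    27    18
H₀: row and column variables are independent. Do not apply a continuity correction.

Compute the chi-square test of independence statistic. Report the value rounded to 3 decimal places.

Row totals [42, 45], col totals [45, 42], n=87
χ² = (18−21.72)²/21.72 + (24−20.28)²/20.28 + (27−23.28)²/23.28 + (18−21.72)²/21.72 = 2.5567
df = 1

test statistic = 2.557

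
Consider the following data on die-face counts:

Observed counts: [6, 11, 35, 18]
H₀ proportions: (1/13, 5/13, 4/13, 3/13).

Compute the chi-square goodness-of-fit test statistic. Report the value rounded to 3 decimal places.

test statistic = 18.112

n = 70; E_i = n·p_i = [5.38, 26.92, 21.54, 16.15]
χ² = (6−5.38)²/5.38 + (11−26.92)²/26.92 + (35−21.54)²/21.54 + (18−16.15)²/16.15 = 18.1121
df = 3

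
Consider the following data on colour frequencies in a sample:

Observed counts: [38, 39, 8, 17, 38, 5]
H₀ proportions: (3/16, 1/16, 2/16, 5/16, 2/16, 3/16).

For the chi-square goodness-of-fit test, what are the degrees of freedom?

df = k − 1 = 6 − 1 = 5

degrees of freedom = 5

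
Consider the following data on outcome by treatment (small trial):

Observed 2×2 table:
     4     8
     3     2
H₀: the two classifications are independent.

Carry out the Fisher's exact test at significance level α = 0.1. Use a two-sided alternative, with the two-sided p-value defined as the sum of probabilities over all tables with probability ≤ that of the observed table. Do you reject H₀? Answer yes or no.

Margins: r₁=12, r₂=5, c₁=7, c₂=10, n=17
p_obs = C(12,4)·C(5,3)/C(17,7); sum pmf over tables with pmf ≤ p_obs
p-value (two-sided) = 0.59276
At α=0.1: p ≥ α → fail to reject H₀

reject H₀: no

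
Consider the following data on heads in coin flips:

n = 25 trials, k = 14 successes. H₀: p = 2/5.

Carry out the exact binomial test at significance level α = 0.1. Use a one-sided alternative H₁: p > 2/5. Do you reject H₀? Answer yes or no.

Exact binomial: n=25, k=14, p₀=2/5=0.4000
P(X≥14) from Σ C(n,i)·p₀^i·(1−p₀)^(n−i)
p-value (one-sided, H₁ greater) = 0.07780
At α=0.1: p < α → reject H₀

reject H₀: yes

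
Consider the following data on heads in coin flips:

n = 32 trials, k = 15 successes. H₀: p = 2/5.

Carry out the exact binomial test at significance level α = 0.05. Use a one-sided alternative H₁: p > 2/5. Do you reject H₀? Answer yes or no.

Exact binomial: n=32, k=15, p₀=2/5=0.4000
P(X≥15) from Σ C(n,i)·p₀^i·(1−p₀)^(n−i)
p-value (one-sided, H₁ greater) = 0.26762
At α=0.05: p ≥ α → fail to reject H₀

reject H₀: no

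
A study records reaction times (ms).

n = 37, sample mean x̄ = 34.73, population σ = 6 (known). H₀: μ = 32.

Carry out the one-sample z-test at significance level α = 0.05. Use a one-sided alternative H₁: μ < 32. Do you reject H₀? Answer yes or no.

SE = σ/√n = 6/√37 = 0.9864
z = (x̄−μ₀)/SE = (34.73−32)/0.9864 = 2.7677
p-value (one-sided, H₁ less) = 0.99718
At α=0.05: p ≥ α → fail to reject H₀

reject H₀: no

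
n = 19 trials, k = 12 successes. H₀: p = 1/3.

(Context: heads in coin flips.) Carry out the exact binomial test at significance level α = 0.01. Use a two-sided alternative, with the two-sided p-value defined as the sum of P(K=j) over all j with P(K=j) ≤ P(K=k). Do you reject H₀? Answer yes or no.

Exact binomial: n=19, k=12, p₀=1/3=0.3333
P(X=j) = C(n,j)·p₀^j·(1−p₀)^(n−j); p = Σ P(X=j) over j with P(X=j) ≤ P(X=12)
p-value (two-sided) = 0.01216
At α=0.01: p ≥ α → fail to reject H₀

reject H₀: no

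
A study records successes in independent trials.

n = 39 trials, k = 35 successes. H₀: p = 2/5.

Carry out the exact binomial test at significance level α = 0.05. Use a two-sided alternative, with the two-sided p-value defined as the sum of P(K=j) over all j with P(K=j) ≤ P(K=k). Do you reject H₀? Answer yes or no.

Exact binomial: n=39, k=35, p₀=2/5=0.4000
P(X=j) = C(n,j)·p₀^j·(1−p₀)^(n−j); p = Σ P(X=j) over j with P(X=j) ≤ P(X=35)
p-value (two-sided) = 0.00000
At α=0.05: p < α → reject H₀

reject H₀: yes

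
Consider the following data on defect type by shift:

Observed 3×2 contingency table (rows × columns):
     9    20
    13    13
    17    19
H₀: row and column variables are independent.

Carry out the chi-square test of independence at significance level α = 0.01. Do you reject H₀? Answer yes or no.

reject H₀: no

Row totals [29, 26, 36], col totals [39, 52], n=91
χ² = (9−12.43)²/12.43 + (20−16.57)²/16.57 + (13−11.14)²/11.14 + (13−14.86)²/14.86 + (17−15.43)²/15.43 + (19−20.57)²/20.57 = 2.4769
df = 2
p-value (upper-tail) = 0.28983
At α=0.01: p ≥ α → fail to reject H₀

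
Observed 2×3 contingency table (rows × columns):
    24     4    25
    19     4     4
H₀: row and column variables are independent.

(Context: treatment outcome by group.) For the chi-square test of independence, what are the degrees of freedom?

df = (r−1)(c−1) = (2−1)·(3−1) = 2

degrees of freedom = 2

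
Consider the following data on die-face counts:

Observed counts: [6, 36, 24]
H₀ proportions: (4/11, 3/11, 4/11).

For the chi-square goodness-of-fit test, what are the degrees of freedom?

df = k − 1 = 3 − 1 = 2

degrees of freedom = 2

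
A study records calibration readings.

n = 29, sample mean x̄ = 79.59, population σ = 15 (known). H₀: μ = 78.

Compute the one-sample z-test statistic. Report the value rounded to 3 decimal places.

test statistic = 0.571

SE = σ/√n = 15/√29 = 2.7854
z = (x̄−μ₀)/SE = (79.59−78)/2.7854 = 0.5708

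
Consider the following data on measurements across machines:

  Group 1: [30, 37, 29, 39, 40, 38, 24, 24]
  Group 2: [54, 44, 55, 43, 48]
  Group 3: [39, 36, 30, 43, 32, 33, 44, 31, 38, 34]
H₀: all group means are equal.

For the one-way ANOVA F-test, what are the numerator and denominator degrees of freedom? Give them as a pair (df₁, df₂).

k = 3 groups, N = 23 total
df = (k−1, N−k) = (3−1, 23−3) = (2, 20)

degrees of freedom = [2, 20]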